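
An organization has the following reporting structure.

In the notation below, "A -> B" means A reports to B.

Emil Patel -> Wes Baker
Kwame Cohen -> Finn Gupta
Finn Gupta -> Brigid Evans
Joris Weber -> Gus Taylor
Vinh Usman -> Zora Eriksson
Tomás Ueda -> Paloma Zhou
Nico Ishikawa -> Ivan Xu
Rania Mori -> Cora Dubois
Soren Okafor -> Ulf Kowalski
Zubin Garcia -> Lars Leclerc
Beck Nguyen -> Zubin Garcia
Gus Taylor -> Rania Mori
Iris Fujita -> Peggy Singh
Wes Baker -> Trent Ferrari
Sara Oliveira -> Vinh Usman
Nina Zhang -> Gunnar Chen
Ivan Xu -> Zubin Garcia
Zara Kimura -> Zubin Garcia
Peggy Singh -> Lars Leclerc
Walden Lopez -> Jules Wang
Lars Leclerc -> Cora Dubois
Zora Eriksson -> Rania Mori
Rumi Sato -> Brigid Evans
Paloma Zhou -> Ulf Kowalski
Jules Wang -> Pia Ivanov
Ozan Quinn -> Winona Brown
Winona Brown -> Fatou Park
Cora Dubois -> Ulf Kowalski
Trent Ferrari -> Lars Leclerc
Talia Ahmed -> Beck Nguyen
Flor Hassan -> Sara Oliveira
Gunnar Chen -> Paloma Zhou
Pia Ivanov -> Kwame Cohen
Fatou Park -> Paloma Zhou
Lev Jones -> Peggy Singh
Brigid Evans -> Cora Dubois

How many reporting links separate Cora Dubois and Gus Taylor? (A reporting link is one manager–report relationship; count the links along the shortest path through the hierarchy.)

Gus Taylor is in Cora Dubois's organization: the chain from Gus Taylor up to Cora Dubois is Gus Taylor → Rania Mori → Cora Dubois, which is 2 links.

2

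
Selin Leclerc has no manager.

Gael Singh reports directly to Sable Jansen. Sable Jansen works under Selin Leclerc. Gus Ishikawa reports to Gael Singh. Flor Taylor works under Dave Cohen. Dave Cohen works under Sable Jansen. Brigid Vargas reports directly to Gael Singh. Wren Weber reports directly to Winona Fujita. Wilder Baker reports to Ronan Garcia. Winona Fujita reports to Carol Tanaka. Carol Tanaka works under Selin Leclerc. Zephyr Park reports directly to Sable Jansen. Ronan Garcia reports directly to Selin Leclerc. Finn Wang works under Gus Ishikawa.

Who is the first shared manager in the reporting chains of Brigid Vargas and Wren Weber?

Selin Leclerc

Brigid Vargas's chain of managers is Gael Singh, Sable Jansen, Selin Leclerc. Wren Weber's chain of managers is Winona Fujita, Carol Tanaka, Selin Leclerc. The first manager that appears in both chains is Selin Leclerc.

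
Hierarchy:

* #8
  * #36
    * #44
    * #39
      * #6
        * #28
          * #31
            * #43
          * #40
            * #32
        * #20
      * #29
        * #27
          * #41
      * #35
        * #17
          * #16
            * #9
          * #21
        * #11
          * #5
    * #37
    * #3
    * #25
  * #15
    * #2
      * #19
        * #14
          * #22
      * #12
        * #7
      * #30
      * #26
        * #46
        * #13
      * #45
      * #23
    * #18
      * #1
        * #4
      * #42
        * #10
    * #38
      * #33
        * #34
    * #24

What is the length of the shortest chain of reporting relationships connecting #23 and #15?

2

#23 is in #15's organization: the chain from #23 up to #15 is #23 → #2 → #15, which is 2 links.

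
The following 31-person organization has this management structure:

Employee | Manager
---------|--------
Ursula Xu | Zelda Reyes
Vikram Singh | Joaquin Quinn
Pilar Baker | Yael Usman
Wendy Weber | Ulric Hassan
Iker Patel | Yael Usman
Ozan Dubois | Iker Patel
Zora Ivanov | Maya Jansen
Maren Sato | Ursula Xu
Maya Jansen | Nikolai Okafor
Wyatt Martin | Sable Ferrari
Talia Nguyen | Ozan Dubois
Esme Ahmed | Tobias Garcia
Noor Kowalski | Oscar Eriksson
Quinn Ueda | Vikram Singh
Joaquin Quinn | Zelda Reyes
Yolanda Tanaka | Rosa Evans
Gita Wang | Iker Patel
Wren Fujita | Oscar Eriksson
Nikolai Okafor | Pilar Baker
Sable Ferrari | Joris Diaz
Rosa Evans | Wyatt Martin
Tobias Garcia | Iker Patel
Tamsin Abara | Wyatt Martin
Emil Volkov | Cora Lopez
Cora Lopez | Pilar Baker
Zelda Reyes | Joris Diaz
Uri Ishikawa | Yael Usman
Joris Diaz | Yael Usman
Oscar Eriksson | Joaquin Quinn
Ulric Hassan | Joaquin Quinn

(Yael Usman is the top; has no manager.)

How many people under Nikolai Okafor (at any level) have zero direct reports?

1

The only person in Nikolai Okafor's organization with no one reporting to them is Zora Ivanov. That is 1.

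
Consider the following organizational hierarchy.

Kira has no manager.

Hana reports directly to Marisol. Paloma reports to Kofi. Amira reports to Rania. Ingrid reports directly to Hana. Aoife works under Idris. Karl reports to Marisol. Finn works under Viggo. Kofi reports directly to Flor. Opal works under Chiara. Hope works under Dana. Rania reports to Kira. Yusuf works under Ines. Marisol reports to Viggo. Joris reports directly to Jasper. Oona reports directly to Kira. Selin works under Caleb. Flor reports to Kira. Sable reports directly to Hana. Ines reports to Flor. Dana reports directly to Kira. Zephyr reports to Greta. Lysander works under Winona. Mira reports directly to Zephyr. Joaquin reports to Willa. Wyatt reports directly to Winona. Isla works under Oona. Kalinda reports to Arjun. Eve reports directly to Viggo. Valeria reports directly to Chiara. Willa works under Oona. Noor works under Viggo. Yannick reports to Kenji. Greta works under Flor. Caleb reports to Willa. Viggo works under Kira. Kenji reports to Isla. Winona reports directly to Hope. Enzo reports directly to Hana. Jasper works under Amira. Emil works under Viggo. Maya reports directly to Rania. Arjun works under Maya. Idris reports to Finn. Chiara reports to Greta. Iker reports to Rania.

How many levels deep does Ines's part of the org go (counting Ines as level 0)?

1

The longest chain under Ines runs Ines → Yusuf, which is 1 level below Ines.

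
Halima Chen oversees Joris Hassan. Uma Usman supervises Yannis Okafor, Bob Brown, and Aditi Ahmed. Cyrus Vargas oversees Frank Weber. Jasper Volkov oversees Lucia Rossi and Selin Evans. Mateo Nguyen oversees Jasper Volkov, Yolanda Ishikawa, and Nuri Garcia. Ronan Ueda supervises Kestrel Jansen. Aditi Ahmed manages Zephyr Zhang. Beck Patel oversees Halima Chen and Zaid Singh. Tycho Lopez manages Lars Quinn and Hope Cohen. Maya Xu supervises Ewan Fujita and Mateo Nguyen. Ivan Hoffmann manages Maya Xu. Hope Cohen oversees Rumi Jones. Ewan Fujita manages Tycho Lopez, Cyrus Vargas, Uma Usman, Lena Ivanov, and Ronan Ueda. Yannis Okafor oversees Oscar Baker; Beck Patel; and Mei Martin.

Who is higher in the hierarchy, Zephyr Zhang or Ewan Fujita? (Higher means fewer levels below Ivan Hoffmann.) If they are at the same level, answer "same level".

Ewan Fujita

Zephyr Zhang is 5 levels below Ivan Hoffmann; Ewan Fujita is 2. Ewan Fujita is higher.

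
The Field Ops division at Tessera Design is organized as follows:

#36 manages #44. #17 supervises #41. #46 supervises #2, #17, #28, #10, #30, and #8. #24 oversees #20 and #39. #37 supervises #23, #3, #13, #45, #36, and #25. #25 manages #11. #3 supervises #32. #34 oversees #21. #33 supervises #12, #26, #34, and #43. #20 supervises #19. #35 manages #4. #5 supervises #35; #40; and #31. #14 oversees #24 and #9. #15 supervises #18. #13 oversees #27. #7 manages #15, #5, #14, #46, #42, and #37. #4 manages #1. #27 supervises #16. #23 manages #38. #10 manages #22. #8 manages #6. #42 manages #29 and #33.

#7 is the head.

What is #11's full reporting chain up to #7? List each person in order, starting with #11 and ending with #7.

#11 -> #25 -> #37 -> #7

#11 reports to #25. #25 reports to #37. #37 reports to #7. #7 is at the top.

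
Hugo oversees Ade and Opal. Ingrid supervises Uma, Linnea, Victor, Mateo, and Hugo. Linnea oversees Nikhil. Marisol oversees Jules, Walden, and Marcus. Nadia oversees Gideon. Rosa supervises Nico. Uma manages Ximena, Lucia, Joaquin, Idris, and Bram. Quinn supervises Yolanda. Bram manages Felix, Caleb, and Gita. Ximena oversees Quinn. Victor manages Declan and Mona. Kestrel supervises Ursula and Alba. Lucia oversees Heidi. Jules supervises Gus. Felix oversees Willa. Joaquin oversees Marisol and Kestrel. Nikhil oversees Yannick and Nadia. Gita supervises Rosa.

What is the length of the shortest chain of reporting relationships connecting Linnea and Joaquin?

3

Linnea is 1 level below Ingrid, and Joaquin is 2 levels below Ingrid (their lowest common manager). The shortest path runs up from Linnea to Ingrid and back down to Joaquin: 1 + 2 = 3 links.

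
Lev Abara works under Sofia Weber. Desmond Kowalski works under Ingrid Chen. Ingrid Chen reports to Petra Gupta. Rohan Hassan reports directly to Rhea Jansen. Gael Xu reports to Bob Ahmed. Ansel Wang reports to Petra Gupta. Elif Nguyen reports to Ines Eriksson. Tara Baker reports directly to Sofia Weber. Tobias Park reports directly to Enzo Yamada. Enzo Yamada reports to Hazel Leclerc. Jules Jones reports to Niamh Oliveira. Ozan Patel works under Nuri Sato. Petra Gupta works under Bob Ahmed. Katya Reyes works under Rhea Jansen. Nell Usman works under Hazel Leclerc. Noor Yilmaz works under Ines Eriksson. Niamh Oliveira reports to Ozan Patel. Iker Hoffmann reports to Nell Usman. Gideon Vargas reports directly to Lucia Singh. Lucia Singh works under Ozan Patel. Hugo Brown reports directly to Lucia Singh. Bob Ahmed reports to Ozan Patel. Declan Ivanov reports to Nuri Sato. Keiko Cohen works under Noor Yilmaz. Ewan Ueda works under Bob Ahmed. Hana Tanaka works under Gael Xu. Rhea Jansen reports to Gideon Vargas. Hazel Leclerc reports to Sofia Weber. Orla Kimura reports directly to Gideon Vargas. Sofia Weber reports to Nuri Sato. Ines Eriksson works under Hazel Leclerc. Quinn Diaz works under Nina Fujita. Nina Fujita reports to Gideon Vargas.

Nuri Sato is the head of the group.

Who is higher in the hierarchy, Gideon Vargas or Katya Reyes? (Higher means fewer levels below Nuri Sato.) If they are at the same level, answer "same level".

Gideon Vargas is 3 levels below Nuri Sato; Katya Reyes is 5. Gideon Vargas is higher.

Gideon Vargas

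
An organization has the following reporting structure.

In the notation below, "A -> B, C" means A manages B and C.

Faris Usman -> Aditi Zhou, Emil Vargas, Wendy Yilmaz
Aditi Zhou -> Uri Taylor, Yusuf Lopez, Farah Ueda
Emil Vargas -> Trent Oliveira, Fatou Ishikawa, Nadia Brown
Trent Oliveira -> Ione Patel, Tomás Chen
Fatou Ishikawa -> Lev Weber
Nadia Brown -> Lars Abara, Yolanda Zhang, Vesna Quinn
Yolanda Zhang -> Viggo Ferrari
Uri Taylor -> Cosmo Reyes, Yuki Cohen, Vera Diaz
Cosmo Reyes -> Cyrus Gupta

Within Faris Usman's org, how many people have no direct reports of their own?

12

The people in Faris Usman's organization with no one reporting to them are Wendy Yilmaz, Vesna Quinn, Viggo Ferrari, Lars Abara, Lev Weber, Tomás Chen, Ione Patel, Farah Ueda, Yusuf Lopez, Vera Diaz, Yuki Cohen, Cyrus Gupta. That is 12.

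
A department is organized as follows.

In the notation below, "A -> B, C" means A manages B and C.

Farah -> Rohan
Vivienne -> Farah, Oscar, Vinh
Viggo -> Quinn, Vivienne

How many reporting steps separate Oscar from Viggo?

Chain from Oscar up to Viggo: Oscar → Vivienne → Viggo. That is 2 steps up, so Oscar is 2 levels below Viggo.

2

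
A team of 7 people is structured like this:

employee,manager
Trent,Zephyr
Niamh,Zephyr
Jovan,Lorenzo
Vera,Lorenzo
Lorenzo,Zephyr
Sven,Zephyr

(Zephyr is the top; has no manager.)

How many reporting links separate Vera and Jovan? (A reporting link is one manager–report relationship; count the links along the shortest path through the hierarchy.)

2

Vera is 1 level below Lorenzo, and Jovan is 1 level below Lorenzo (their lowest common manager). The shortest path runs up from Vera to Lorenzo and back down to Jovan: 1 + 1 = 2 links.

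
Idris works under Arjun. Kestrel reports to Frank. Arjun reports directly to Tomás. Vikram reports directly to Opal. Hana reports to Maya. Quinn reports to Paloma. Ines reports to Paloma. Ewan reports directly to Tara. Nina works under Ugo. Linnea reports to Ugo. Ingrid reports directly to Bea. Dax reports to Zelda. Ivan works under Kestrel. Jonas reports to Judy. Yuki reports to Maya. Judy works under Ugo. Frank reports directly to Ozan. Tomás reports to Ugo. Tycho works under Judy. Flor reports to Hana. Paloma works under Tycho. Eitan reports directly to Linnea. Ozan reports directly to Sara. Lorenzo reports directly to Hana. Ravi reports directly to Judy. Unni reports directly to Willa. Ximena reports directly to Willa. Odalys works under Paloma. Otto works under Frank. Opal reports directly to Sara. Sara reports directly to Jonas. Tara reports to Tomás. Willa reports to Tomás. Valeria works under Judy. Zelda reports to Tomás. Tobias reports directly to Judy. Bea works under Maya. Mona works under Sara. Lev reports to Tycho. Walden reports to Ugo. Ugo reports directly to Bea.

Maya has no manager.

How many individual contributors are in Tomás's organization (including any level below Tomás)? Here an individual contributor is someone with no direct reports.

5

The people in Tomás's organization with no one reporting to them are Idris, Dax, Ewan, Unni, Ximena. That is 5.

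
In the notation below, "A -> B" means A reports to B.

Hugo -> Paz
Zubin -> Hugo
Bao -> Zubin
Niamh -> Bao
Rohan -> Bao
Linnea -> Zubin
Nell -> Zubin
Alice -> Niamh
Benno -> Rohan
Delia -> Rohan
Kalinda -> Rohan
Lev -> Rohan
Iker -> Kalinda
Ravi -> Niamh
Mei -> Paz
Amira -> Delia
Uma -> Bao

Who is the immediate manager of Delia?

Delia reports directly to Rohan.

Rohan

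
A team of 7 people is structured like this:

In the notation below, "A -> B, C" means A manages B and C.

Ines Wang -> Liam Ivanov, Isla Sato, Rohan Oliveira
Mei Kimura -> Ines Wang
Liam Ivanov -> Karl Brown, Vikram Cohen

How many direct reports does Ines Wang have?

Ines Wang directly manages Liam Ivanov, Isla Sato, Rohan Oliveira. That is 3 direct reports.

3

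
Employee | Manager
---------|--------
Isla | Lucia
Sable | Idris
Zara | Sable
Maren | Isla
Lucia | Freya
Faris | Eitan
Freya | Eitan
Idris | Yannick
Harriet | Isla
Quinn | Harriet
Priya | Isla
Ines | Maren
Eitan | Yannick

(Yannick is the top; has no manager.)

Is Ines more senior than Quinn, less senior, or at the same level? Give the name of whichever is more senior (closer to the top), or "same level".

same level

Both Ines and Quinn are 6 levels below Yannick.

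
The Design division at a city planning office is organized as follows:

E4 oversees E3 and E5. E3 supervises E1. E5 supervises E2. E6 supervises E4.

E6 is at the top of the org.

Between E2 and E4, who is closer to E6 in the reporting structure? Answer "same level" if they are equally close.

E4

E2 is 3 levels below E6; E4 is 1. E4 is higher.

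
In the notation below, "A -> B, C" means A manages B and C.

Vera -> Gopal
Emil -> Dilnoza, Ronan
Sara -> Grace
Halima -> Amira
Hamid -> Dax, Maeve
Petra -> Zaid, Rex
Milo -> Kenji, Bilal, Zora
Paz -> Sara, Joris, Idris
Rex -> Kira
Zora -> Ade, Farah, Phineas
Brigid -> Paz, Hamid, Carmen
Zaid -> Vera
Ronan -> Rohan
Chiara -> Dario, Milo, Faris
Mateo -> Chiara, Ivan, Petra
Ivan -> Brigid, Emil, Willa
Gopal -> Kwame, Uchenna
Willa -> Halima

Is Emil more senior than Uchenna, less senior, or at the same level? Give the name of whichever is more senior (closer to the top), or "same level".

Emil

Emil is 2 levels below Mateo; Uchenna is 5. Emil is higher.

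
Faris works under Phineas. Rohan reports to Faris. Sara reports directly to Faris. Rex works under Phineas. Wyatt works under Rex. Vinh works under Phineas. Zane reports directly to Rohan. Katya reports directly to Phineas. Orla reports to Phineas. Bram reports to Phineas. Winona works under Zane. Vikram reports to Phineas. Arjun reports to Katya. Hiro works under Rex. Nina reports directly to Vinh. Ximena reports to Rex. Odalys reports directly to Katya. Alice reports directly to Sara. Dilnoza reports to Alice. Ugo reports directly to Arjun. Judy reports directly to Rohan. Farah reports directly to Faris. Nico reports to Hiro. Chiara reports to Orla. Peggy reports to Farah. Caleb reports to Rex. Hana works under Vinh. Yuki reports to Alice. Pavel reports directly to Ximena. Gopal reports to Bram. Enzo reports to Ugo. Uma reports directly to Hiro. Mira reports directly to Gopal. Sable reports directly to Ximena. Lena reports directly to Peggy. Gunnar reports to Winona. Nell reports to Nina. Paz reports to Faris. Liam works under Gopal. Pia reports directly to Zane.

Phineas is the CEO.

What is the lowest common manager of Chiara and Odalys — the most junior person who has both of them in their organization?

Phineas

Chiara's chain of managers is Orla, Phineas. Odalys's chain of managers is Katya, Phineas. The first manager that appears in both chains is Phineas.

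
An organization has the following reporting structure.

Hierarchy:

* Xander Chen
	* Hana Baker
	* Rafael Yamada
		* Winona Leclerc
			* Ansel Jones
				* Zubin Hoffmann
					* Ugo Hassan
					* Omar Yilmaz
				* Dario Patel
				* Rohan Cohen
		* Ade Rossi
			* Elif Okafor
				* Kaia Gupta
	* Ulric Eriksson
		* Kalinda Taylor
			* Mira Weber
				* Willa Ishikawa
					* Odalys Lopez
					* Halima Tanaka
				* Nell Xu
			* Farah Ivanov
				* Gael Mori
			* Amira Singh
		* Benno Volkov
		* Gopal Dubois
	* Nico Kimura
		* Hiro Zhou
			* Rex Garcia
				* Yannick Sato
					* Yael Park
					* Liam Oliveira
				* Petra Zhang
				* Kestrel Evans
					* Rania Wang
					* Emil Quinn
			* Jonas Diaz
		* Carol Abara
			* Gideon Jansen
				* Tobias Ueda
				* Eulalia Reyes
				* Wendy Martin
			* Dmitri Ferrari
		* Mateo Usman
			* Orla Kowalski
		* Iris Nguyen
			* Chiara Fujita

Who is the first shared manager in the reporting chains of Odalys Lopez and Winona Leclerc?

Odalys Lopez's chain of managers is Willa Ishikawa, Mira Weber, Kalinda Taylor, Ulric Eriksson, Xander Chen. Winona Leclerc's chain of managers is Rafael Yamada, Xander Chen. The first manager that appears in both chains is Xander Chen.

Xander Chen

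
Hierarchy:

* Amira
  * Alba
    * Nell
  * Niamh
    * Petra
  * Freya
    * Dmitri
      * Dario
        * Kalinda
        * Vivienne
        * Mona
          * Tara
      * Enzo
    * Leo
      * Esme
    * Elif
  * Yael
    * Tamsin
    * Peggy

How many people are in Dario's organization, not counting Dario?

4

Dario directly manages Kalinda, Vivienne, Mona. Kalinda has no reports. Vivienne has no reports. Under Mona: Tara (1). So Dario's organization is 3 direct reports plus everyone under them: 1 + 1 + 2 = 4.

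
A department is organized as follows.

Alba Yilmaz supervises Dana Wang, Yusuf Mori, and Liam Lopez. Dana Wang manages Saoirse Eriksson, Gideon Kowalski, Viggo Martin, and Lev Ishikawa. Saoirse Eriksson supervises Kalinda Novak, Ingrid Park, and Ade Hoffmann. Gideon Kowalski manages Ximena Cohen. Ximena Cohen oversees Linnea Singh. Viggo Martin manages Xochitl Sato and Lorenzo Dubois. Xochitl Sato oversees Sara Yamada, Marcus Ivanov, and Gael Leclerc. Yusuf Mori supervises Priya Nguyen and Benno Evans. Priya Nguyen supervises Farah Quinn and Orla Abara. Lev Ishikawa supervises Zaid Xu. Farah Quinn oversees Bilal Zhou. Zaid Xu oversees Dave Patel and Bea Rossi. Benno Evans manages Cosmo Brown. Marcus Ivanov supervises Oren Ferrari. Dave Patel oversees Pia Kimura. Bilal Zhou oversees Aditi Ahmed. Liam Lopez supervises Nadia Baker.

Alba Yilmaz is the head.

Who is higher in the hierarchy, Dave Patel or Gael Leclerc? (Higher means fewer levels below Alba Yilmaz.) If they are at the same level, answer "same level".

Both Dave Patel and Gael Leclerc are 4 levels below Alba Yilmaz.

same level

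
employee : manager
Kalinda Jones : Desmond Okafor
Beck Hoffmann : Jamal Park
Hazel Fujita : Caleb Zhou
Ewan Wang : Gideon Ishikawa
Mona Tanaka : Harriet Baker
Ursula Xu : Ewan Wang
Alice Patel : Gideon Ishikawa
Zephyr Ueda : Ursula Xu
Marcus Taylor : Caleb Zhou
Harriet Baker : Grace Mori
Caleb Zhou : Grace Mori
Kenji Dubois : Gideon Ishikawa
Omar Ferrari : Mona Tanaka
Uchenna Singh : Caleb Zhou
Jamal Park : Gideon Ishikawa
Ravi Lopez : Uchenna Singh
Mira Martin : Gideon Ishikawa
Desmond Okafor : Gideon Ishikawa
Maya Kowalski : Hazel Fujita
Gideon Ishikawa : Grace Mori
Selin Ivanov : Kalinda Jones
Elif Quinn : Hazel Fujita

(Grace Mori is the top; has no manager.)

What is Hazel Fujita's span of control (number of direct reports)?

2

Hazel Fujita directly manages Maya Kowalski, Elif Quinn. That is 2 direct reports.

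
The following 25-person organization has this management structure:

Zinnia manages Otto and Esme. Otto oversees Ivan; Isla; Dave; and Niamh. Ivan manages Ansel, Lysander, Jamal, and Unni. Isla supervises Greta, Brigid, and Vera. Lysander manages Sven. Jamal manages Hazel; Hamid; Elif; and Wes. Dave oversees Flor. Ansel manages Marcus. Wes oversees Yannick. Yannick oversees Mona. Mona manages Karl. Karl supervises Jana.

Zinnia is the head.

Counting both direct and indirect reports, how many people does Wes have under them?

Wes directly manages Yannick. Under Yannick: Mona, Karl, Jana (3). That's 4 in total.

4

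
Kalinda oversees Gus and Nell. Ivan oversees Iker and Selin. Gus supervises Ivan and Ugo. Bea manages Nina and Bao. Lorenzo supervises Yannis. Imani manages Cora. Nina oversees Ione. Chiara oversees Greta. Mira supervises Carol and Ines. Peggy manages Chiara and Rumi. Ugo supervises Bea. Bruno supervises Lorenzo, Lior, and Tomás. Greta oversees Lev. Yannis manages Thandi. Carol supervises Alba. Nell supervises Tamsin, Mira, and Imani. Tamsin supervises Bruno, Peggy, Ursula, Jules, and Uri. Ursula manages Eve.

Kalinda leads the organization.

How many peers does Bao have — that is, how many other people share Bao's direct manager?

Bao reports to Bea. Bea's other direct reports are Nina — 1 peer.

1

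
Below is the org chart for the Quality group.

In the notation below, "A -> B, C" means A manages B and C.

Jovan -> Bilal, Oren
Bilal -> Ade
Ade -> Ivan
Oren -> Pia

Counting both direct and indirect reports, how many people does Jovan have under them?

Jovan directly manages Bilal, Oren. Under Bilal: Ade, Ivan (2). Under Oren: Pia (1). So Jovan's organization is 2 direct reports plus everyone under them: 3 + 2 = 5.

5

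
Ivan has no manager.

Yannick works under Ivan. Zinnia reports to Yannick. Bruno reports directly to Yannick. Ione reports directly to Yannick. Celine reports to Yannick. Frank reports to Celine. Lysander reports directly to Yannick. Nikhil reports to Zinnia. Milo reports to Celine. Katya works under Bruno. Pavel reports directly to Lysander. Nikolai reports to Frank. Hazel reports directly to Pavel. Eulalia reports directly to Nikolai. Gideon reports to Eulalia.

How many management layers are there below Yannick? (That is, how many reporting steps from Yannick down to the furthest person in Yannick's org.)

The longest chain under Yannick runs Yannick → Celine → Frank → Nikolai → Eulalia → Gideon, which is 5 levels below Yannick.

5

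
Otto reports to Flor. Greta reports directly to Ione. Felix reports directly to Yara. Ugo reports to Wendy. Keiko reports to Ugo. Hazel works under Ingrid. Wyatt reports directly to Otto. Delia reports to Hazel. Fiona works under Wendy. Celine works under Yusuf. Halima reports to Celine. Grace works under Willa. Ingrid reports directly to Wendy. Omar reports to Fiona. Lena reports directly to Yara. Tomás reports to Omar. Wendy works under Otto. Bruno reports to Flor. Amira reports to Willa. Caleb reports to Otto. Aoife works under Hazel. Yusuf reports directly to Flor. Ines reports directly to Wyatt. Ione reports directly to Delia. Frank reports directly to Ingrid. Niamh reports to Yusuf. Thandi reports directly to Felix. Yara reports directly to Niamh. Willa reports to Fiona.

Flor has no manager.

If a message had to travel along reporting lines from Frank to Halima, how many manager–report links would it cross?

7

Frank is 4 levels below Flor, and Halima is 3 levels below Flor (their lowest common manager). The shortest path runs up from Frank to Flor and back down to Halima: 4 + 3 = 7 links.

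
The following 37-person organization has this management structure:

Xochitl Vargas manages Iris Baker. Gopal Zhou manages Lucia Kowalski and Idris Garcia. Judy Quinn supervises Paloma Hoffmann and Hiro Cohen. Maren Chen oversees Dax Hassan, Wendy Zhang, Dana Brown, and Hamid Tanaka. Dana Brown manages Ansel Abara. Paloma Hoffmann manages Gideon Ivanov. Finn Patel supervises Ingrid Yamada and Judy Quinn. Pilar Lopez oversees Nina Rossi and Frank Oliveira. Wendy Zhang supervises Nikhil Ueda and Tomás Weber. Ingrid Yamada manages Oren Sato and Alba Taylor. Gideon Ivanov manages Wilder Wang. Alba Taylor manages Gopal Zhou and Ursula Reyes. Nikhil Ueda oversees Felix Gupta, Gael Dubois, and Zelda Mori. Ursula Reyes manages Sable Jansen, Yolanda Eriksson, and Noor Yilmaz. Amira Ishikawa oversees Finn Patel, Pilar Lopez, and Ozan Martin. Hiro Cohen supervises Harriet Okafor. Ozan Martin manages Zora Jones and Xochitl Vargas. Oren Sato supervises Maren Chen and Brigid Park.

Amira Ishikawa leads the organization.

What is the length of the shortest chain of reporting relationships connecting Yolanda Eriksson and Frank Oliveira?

7

Yolanda Eriksson is 5 levels below Amira Ishikawa, and Frank Oliveira is 2 levels below Amira Ishikawa (their lowest common manager). The shortest path runs up from Yolanda Eriksson to Amira Ishikawa and back down to Frank Oliveira: 5 + 2 = 7 links.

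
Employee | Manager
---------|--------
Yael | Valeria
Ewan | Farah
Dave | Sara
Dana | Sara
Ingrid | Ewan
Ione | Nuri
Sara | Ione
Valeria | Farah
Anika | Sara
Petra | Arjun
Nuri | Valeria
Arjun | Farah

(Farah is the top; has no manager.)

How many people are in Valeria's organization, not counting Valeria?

Valeria directly manages Nuri, Yael. Under Nuri: Ione, Sara, Dana, Dave, Anika (5). Yael has no reports. So Valeria's organization is 2 direct reports plus everyone under them: 6 + 1 = 7.

7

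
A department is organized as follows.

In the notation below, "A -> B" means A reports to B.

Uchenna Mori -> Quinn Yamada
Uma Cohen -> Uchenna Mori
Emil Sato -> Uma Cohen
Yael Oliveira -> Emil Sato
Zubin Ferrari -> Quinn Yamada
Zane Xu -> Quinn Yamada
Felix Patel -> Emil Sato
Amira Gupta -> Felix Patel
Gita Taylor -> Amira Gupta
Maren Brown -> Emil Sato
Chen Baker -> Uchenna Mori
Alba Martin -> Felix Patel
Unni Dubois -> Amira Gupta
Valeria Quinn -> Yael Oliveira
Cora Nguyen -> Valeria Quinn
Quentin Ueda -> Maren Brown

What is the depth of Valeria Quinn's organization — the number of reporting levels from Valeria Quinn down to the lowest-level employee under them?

1

The longest chain under Valeria Quinn runs Valeria Quinn → Cora Nguyen, which is 1 level below Valeria Quinn.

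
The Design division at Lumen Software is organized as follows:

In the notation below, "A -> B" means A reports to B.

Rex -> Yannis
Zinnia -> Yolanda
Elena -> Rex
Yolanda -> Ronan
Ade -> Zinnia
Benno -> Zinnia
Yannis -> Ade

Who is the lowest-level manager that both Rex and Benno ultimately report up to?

Rex's chain of managers is Yannis, Ade, Zinnia, Yolanda, Ronan. Benno's chain of managers is Zinnia, Yolanda, Ronan. The first manager that appears in both chains is Zinnia.

Zinnia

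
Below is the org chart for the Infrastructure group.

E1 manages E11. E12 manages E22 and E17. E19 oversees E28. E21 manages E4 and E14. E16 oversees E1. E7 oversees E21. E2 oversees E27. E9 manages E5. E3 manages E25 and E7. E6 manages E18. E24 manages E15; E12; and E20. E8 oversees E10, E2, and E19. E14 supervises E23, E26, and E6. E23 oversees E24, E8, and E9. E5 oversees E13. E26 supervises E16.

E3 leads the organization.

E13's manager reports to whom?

E9

E13 reports to E5, and E5 reports to E9. So E13's skip-level manager is E9.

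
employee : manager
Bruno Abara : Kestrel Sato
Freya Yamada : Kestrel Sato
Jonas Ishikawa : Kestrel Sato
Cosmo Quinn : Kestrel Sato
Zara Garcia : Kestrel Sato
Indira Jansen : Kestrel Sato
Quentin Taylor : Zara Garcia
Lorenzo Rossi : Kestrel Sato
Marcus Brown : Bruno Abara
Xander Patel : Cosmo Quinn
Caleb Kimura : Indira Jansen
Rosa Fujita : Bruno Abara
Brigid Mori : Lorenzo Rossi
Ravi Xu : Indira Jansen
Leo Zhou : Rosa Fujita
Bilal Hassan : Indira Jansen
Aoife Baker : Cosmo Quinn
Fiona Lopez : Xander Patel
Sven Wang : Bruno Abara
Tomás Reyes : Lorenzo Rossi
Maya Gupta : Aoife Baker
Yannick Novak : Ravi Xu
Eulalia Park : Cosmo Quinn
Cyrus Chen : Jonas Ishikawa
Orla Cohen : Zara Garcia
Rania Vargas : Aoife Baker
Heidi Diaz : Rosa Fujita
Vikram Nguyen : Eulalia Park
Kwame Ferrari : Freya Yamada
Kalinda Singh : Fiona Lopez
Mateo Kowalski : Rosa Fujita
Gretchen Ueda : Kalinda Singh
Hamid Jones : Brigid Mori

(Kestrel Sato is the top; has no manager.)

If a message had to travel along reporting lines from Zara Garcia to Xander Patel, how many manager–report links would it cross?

3

Zara Garcia is 1 level below Kestrel Sato, and Xander Patel is 2 levels below Kestrel Sato (their lowest common manager). The shortest path runs up from Zara Garcia to Kestrel Sato and back down to Xander Patel: 1 + 2 = 3 links.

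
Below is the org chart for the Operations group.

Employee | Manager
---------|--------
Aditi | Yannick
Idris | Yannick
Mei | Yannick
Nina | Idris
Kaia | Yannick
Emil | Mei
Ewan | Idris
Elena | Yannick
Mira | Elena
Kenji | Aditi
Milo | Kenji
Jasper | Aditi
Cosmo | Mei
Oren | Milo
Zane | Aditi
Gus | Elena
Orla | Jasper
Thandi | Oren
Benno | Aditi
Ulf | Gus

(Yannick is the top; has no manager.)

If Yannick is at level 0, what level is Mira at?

Chain from Mira up to Yannick: Mira → Elena → Yannick. That is 2 steps up, so Mira is 2 levels below Yannick.

2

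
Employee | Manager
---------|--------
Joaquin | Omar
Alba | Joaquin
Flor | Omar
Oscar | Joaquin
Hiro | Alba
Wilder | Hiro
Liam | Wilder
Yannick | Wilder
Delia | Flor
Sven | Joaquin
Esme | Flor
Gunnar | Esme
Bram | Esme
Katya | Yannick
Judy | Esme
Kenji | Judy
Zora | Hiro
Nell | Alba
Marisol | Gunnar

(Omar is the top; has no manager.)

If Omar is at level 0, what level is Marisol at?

4

Chain from Marisol up to Omar: Marisol → Gunnar → Esme → Flor → Omar. That is 4 steps up, so Marisol is 4 levels below Omar.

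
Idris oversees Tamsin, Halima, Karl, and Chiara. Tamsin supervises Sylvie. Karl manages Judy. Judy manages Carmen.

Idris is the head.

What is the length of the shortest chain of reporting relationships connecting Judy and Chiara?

Judy is 2 levels below Idris, and Chiara is 1 level below Idris (their lowest common manager). The shortest path runs up from Judy to Idris and back down to Chiara: 2 + 1 = 3 links.

3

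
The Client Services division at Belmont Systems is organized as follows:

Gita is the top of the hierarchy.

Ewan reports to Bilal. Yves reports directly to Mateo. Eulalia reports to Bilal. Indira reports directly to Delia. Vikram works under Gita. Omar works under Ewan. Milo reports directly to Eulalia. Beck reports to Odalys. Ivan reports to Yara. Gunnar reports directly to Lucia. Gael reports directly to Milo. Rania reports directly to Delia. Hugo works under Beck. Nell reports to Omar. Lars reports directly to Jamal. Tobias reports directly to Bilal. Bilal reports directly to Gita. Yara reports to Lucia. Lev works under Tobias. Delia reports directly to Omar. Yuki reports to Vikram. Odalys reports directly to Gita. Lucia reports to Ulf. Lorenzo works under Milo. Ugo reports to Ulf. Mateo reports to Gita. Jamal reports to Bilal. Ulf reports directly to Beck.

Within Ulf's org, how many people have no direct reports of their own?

The people in Ulf's organization with no one reporting to them are Ugo, Gunnar, Ivan. That is 3.

3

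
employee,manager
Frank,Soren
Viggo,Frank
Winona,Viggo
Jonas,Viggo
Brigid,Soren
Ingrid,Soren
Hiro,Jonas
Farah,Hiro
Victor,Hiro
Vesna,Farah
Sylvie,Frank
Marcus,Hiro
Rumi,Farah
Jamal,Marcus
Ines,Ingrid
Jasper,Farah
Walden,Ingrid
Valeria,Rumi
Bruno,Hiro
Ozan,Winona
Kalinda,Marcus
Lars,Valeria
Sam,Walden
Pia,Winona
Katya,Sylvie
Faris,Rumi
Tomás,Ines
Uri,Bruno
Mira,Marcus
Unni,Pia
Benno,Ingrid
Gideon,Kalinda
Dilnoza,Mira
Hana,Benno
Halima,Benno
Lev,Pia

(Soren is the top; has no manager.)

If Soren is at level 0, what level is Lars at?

8

Chain from Lars up to Soren: Lars → Valeria → Rumi → Farah → Hiro → Jonas → Viggo → Frank → Soren. That is 8 steps up, so Lars is 8 levels below Soren.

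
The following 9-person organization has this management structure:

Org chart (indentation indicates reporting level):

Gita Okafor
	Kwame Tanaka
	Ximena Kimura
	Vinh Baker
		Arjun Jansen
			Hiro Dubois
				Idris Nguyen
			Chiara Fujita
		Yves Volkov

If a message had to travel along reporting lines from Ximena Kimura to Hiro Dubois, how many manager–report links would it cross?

Ximena Kimura is 1 level below Gita Okafor, and Hiro Dubois is 3 levels below Gita Okafor (their lowest common manager). The shortest path runs up from Ximena Kimura to Gita Okafor and back down to Hiro Dubois: 1 + 3 = 4 links.

4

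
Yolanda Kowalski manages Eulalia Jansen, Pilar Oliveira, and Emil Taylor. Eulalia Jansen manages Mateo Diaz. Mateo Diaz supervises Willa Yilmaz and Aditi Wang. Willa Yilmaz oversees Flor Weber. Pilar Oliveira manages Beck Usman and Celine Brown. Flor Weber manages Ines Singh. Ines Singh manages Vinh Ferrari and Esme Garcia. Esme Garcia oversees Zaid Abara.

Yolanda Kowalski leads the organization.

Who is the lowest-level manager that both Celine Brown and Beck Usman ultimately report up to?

Celine Brown's chain of managers is Pilar Oliveira, Yolanda Kowalski. Beck Usman's chain of managers is Pilar Oliveira, Yolanda Kowalski. The first manager that appears in both chains is Pilar Oliveira.

Pilar Oliveira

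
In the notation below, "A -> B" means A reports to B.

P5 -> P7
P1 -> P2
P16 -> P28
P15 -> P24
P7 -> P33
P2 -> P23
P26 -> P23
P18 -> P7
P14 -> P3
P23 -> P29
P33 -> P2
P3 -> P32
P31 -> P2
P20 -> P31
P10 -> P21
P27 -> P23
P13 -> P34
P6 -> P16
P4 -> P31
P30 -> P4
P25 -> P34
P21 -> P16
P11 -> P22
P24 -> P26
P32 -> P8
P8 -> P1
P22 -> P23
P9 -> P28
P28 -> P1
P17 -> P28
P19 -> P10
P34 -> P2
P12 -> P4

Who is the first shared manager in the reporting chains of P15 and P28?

P15's chain of managers is P24, P26, P23, P29. P28's chain of managers is P1, P2, P23, P29. The first manager that appears in both chains is P23.

P23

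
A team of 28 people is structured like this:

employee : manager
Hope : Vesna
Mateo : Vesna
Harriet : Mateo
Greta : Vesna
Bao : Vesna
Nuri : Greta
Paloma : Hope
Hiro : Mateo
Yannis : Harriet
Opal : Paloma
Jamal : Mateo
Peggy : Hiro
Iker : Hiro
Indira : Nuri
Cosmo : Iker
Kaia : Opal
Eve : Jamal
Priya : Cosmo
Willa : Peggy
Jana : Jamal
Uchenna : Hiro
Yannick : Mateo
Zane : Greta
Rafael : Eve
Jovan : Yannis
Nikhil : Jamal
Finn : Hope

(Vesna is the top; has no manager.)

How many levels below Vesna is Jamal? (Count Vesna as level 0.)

2

Chain from Jamal up to Vesna: Jamal → Mateo → Vesna. That is 2 steps up, so Jamal is 2 levels below Vesna.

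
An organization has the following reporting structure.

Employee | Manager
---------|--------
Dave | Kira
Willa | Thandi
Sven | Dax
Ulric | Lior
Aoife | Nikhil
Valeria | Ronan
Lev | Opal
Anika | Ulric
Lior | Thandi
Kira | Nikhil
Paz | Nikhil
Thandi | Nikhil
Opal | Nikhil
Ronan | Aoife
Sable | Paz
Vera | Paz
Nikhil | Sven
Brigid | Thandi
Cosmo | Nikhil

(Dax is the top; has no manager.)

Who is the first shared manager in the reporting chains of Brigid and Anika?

Brigid's chain of managers is Thandi, Nikhil, Sven, Dax. Anika's chain of managers is Ulric, Lior, Thandi, Nikhil, Sven, Dax. The first manager that appears in both chains is Thandi.

Thandi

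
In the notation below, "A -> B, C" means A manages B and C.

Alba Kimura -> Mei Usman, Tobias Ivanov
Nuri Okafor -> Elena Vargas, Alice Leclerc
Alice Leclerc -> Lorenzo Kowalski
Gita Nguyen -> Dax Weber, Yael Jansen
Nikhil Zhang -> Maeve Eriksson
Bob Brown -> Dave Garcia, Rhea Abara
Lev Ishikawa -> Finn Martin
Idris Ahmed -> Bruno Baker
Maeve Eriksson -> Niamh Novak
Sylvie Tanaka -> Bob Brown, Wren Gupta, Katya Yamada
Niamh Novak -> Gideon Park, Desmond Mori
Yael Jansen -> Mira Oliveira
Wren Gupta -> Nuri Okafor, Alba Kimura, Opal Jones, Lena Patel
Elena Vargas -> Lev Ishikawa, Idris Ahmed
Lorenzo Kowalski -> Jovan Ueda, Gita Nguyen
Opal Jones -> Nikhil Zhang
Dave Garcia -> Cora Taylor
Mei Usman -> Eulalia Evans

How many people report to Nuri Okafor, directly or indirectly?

Nuri Okafor directly manages Elena Vargas, Alice Leclerc. Under Elena Vargas: Idris Ahmed, Bruno Baker, Lev Ishikawa, Finn Martin (4). Under Alice Leclerc: Lorenzo Kowalski, Gita Nguyen, Yael Jansen, Mira Oliveira, Dax Weber, Jovan Ueda (6). So Nuri Okafor's organization is 2 direct reports plus everyone under them: 5 + 7 = 12.

12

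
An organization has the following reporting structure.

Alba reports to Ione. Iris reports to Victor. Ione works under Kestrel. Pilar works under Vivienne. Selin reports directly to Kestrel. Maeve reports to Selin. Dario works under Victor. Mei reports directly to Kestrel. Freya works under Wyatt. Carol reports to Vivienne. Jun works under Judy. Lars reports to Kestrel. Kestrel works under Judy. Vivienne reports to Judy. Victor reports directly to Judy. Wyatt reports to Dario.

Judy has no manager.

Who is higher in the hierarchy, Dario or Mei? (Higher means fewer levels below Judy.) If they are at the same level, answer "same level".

Both Dario and Mei are 2 levels below Judy.

same level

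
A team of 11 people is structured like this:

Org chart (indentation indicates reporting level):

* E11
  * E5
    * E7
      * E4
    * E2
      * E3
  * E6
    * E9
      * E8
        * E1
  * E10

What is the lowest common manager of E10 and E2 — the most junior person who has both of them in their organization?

E10's chain of managers is E11. E2's chain of managers is E5, E11. The first manager that appears in both chains is E11.

E11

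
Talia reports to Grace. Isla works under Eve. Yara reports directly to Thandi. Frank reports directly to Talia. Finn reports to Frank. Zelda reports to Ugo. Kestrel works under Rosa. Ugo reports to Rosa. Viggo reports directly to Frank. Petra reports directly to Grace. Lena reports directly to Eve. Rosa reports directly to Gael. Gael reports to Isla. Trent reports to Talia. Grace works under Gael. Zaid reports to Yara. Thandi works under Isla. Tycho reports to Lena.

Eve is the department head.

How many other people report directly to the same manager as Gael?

1

Gael reports to Isla. Isla's other direct reports are Thandi — 1 peer.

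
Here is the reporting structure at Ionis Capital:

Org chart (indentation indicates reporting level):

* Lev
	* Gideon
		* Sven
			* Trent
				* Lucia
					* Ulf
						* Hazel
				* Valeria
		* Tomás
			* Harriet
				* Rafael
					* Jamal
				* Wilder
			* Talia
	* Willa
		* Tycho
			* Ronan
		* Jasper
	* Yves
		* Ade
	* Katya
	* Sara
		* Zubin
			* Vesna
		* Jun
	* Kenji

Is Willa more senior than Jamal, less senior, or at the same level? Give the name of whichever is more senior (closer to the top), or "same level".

Willa

Willa is 1 level below Lev; Jamal is 5. Willa is higher.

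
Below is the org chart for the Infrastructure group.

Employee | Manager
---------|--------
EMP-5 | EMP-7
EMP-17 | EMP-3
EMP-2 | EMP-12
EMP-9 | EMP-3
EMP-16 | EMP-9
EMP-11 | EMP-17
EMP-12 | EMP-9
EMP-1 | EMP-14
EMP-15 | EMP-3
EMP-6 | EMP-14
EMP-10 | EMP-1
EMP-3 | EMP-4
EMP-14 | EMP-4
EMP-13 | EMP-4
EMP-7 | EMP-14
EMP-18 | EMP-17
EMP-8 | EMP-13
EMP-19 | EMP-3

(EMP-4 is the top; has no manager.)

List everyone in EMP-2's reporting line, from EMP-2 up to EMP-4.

EMP-2 -> EMP-12 -> EMP-9 -> EMP-3 -> EMP-4

EMP-2 reports to EMP-12. EMP-12 reports to EMP-9. EMP-9 reports to EMP-3. EMP-3 reports to EMP-4. EMP-4 is at the top.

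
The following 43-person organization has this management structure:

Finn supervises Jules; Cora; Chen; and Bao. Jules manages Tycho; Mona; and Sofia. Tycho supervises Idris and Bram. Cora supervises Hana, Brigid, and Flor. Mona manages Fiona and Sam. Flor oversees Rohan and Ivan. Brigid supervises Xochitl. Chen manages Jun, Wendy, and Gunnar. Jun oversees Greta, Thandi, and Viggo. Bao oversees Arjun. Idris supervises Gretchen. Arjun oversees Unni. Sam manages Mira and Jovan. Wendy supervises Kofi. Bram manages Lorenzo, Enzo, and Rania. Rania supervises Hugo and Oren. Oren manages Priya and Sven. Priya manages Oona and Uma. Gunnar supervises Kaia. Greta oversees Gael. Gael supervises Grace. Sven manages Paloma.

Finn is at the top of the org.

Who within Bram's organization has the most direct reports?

Direct-report counts within Bram's organization: Bram has 3; Rania has 2; Oren has 2; Sven has 1; Priya has 2. The largest is 3, held by Bram.

Bram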